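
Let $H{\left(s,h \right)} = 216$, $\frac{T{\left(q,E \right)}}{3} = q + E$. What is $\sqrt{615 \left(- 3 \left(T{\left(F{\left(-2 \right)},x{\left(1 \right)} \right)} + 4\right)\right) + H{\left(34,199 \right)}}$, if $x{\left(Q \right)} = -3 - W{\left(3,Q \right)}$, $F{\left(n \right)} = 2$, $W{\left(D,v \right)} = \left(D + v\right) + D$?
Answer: $6 \sqrt{1031} \approx 192.66$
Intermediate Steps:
$W{\left(D,v \right)} = v + 2 D$
$x{\left(Q \right)} = -9 - Q$ ($x{\left(Q \right)} = -3 - \left(Q + 2 \cdot 3\right) = -3 - \left(Q + 6\right) = -3 - \left(6 + Q\right) = -9 - Q$)
$T{\left(q,E \right)} = 3 E + 3 q$ ($T{\left(q,E \right)} = 3 \left(q + E\right) = 3 \left(E + q\right) = 3 E + 3 q$)
$\sqrt{615 \left(- 3 \left(T{\left(F{\left(-2 \right)},x{\left(1 \right)} \right)} + 4\right)\right) + H{\left(34,199 \right)}} = \sqrt{615 \left(- 3 \left(\left(3 \left(-9 - 1\right) + 3 \cdot 2\right) + 4\right)\right) + 216} = \sqrt{615 \left(- 3 \left(\left(3 \left(-9 - 1\right) + 6\right) + 4\right)\right) + 216} = \sqrt{615 \left(- 3 \left(\left(3 \left(-10\right) + 6\right) + 4\right)\right) + 216} = \sqrt{615 \left(- 3 \left(\left(-30 + 6\right) + 4\right)\right) + 216} = \sqrt{615 \left(- 3 \left(-24 + 4\right)\right) + 216} = \sqrt{615 \left(\left(-3\right) \left(-20\right)\right) + 216} = \sqrt{615 \cdot 60 + 216} = \sqrt{36900 + 216} = \sqrt{37116} = 6 \sqrt{1031}$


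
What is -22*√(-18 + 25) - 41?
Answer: -41 - 22*√7 ≈ -99.207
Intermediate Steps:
-22*√(-18 + 25) - 41 = -22*√7 - 41 = -41 - 22*√7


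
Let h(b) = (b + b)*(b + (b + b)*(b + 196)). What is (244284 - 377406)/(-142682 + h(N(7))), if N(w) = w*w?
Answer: -66561/1107550 ≈ -0.060098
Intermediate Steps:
N(w) = w²
h(b) = 2*b*(b + 2*b*(196 + b)) (h(b) = (2*b)*(b + (2*b)*(196 + b)) = (2*b)*(b + 2*b*(196 + b)) = 2*b*(b + 2*b*(196 + b)))
(244284 - 377406)/(-142682 + h(N(7))) = (244284 - 377406)/(-142682 + (7²)²*(786 + 4*7²)) = -133122/(-142682 + 49²*(786 + 4*49)) = -133122/(-142682 + 2401*(786 + 196)) = -133122/(-142682 + 2401*982) = -133122/(-142682 + 2357782) = -133122/2215100 = -133122*1/2215100 = -66561/1107550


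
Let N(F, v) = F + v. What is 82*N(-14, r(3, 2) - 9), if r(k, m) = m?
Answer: -1722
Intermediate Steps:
82*N(-14, r(3, 2) - 9) = 82*(-14 + (2 - 9)) = 82*(-14 - 7) = 82*(-21) = -1722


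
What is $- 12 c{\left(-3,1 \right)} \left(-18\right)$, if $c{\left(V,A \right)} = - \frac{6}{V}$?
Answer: $432$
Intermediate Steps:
$- 12 c{\left(-3,1 \right)} \left(-18\right) = - 12 \left(- \frac{6}{-3}\right) \left(-18\right) = - 12 \left(\left(-6\right) \left(- \frac{1}{3}\right)\right) \left(-18\right) = \left(-12\right) 2 \left(-18\right) = \left(-24\right) \left(-18\right) = 432$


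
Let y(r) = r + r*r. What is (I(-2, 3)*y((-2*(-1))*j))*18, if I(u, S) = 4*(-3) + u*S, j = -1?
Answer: -648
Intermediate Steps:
y(r) = r + r**2
I(u, S) = -12 + S*u
(I(-2, 3)*y((-2*(-1))*j))*18 = ((-12 + 3*(-2))*((-2*(-1)*(-1))*(1 - 2*(-1)*(-1))))*18 = ((-12 - 6)*((2*(-1))*(1 + 2*(-1))))*18 = -(-36)*(1 - 2)*18 = -(-36)*(-1)*18 = -18*2*18 = -36*18 = -648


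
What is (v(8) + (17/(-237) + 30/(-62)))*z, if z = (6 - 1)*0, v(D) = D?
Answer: 0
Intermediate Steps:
z = 0 (z = 5*0 = 0)
(v(8) + (17/(-237) + 30/(-62)))*z = (8 + (17/(-237) + 30/(-62)))*0 = (8 + (17*(-1/237) + 30*(-1/62)))*0 = (8 + (-17/237 - 15/31))*0 = (8 - 4082/7347)*0 = (54694/7347)*0 = 0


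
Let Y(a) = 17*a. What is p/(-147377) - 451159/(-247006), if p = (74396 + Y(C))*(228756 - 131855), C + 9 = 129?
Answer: -1829438984381073/36403003262 ≈ -50255.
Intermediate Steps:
C = 120 (C = -9 + 129 = 120)
p = 7406724836 (p = (74396 + 17*120)*(228756 - 131855) = (74396 + 2040)*96901 = 76436*96901 = 7406724836)
p/(-147377) - 451159/(-247006) = 7406724836/(-147377) - 451159/(-247006) = 7406724836*(-1/147377) - 451159*(-1/247006) = -7406724836/147377 + 451159/247006 = -1829438984381073/36403003262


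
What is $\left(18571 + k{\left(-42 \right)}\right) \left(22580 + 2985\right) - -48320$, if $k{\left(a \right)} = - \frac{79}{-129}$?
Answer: $\frac{61253275250}{129} \approx 4.7483 \cdot 10^{8}$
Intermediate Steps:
$k{\left(a \right)} = \frac{79}{129}$ ($k{\left(a \right)} = \left(-79\right) \left(- \frac{1}{129}\right) = \frac{79}{129}$)
$\left(18571 + k{\left(-42 \right)}\right) \left(22580 + 2985\right) - -48320 = \left(18571 + \frac{79}{129}\right) \left(22580 + 2985\right) - -48320 = \frac{2395738}{129} \cdot 25565 + 48320 = \frac{61247041970}{129} + 48320 = \frac{61253275250}{129}$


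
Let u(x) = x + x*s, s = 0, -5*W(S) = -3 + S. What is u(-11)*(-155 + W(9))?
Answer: 8591/5 ≈ 1718.2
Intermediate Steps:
W(S) = ⅗ - S/5 (W(S) = -(-3 + S)/5 = ⅗ - S/5)
u(x) = x (u(x) = x + x*0 = x + 0 = x)
u(-11)*(-155 + W(9)) = -11*(-155 + (⅗ - ⅕*9)) = -11*(-155 + (⅗ - 9/5)) = -11*(-155 - 6/5) = -11*(-781/5) = 8591/5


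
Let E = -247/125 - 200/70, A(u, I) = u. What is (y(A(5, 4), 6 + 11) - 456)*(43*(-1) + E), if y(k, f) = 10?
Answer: 18666884/875 ≈ 21334.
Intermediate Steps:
E = -4229/875 (E = -247*1/125 - 200*1/70 = -247/125 - 20/7 = -4229/875 ≈ -4.8331)
(y(A(5, 4), 6 + 11) - 456)*(43*(-1) + E) = (10 - 456)*(43*(-1) - 4229/875) = -446*(-43 - 4229/875) = -446*(-41854/875) = 18666884/875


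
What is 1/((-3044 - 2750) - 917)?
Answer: -1/6711 ≈ -0.00014901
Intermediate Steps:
1/((-3044 - 2750) - 917) = 1/(-5794 - 917) = 1/(-6711) = -1/6711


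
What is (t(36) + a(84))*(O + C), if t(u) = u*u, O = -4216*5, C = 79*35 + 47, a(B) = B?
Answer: -25209840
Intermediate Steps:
C = 2812 (C = 2765 + 47 = 2812)
O = -21080 (O = -68*310 = -21080)
t(u) = u²
(t(36) + a(84))*(O + C) = (36² + 84)*(-21080 + 2812) = (1296 + 84)*(-18268) = 1380*(-18268) = -25209840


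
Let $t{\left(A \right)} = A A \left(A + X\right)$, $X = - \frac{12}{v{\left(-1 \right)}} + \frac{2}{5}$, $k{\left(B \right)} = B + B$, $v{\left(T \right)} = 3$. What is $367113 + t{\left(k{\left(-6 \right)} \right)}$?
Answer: $\frac{1824333}{5} \approx 3.6487 \cdot 10^{5}$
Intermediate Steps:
$k{\left(B \right)} = 2 B$
$X = - \frac{18}{5}$ ($X = - \frac{12}{3} + \frac{2}{5} = \left(-12\right) \frac{1}{3} + 2 \cdot \frac{1}{5} = -4 + \frac{2}{5} = - \frac{18}{5} \approx -3.6$)
$t{\left(A \right)} = A^{2} \left(- \frac{18}{5} + A\right)$ ($t{\left(A \right)} = A A \left(A - \frac{18}{5}\right) = A A \left(- \frac{18}{5} + A\right) = A^{2} \left(- \frac{18}{5} + A\right)$)
$367113 + t{\left(k{\left(-6 \right)} \right)} = 367113 + \left(2 \left(-6\right)\right)^{2} \left(- \frac{18}{5} + 2 \left(-6\right)\right) = 367113 + \left(-12\right)^{2} \left(- \frac{18}{5} - 12\right) = 367113 + 144 \left(- \frac{78}{5}\right) = 367113 - \frac{11232}{5} = \frac{1824333}{5}$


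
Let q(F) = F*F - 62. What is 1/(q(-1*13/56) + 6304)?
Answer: 3136/19575081 ≈ 0.00016020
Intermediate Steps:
q(F) = -62 + F² (q(F) = F² - 62 = -62 + F²)
1/(q(-1*13/56) + 6304) = 1/((-62 + (-1*13/56)²) + 6304) = 1/((-62 + (-13*1/56)²) + 6304) = 1/((-62 + (-13/56)²) + 6304) = 1/((-62 + 169/3136) + 6304) = 1/(-194263/3136 + 6304) = 1/(19575081/3136) = 3136/19575081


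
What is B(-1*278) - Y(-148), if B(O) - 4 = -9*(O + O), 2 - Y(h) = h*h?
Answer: 26910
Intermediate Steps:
Y(h) = 2 - h² (Y(h) = 2 - h*h = 2 - h²)
B(O) = 4 - 18*O (B(O) = 4 - 9*(O + O) = 4 - 18*O)
B(-1*278) - Y(-148) = (4 - (-18)*278) - (2 - 1*(-148)²) = (4 - 18*(-278)) - (2 - 1*21904) = (4 + 5004) - (2 - 21904) = 5008 - 1*(-21902) = 5008 + 21902 = 26910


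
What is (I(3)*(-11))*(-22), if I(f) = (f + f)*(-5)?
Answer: -7260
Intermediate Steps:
I(f) = -10*f (I(f) = (2*f)*(-5) = -10*f)
(I(3)*(-11))*(-22) = (-10*3*(-11))*(-22) = -30*(-11)*(-22) = 330*(-22) = -7260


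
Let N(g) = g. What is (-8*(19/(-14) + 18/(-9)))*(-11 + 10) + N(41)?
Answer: 99/7 ≈ 14.143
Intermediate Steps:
(-8*(19/(-14) + 18/(-9)))*(-11 + 10) + N(41) = (-8*(19/(-14) + 18/(-9)))*(-11 + 10) + 41 = -8*(19*(-1/14) + 18*(-1/9))*(-1) + 41 = -8*(-19/14 - 2)*(-1) + 41 = -8*(-47/14)*(-1) + 41 = (188/7)*(-1) + 41 = -188/7 + 41 = 99/7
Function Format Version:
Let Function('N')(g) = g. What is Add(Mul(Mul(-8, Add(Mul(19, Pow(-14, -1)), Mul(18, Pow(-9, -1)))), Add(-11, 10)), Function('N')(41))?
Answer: Rational(99, 7) ≈ 14.143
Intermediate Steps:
Add(Mul(Mul(-8, Add(Mul(19, Pow(-14, -1)), Mul(18, Pow(-9, -1)))), Add(-11, 10)), Function('N')(41)) = Add(Mul(Mul(-8, Add(Mul(19, Pow(-14, -1)), Mul(18, Pow(-9, -1)))), Add(-11, 10)), 41) = Add(Mul(Mul(-8, Add(Mul(19, Rational(-1, 14)), Mul(18, Rational(-1, 9)))), -1), 41) = Add(Mul(Mul(-8, Add(Rational(-19, 14), -2)), -1), 41) = Add(Mul(Mul(-8, Rational(-47, 14)), -1), 41) = Add(Mul(Rational(188, 7), -1), 41) = Add(Rational(-188, 7), 41) = Rational(99, 7)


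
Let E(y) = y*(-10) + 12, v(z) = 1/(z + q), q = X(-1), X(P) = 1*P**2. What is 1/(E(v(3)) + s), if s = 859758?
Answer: 2/1719535 ≈ 1.1631e-6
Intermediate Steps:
X(P) = P**2
q = 1 (q = (-1)**2 = 1)
v(z) = 1/(1 + z) (v(z) = 1/(z + 1) = 1/(1 + z))
E(y) = 12 - 10*y (E(y) = -10*y + 12 = 12 - 10*y)
1/(E(v(3)) + s) = 1/((12 - 10/(1 + 3)) + 859758) = 1/((12 - 10/4) + 859758) = 1/((12 - 10*1/4) + 859758) = 1/((12 - 5/2) + 859758) = 1/(19/2 + 859758) = 1/(1719535/2) = 2/1719535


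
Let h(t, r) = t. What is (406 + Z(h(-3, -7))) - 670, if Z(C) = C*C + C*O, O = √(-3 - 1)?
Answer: -255 - 6*I ≈ -255.0 - 6.0*I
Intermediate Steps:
O = 2*I (O = √(-4) = 2*I ≈ 2.0*I)
Z(C) = C² + 2*I*C (Z(C) = C*C + C*(2*I) = C² + 2*I*C)
(406 + Z(h(-3, -7))) - 670 = (406 - 3*(-3 + 2*I)) - 670 = (406 + (9 - 6*I)) - 670 = (415 - 6*I) - 670 = -255 - 6*I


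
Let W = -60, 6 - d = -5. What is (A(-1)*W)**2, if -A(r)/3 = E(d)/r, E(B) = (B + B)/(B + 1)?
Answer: 108900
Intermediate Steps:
d = 11 (d = 6 - 1*(-5) = 6 + 5 = 11)
E(B) = 2*B/(1 + B) (E(B) = (2*B)/(1 + B) = 2*B/(1 + B))
A(r) = -11/(2*r) (A(r) = -3*2*11/(1 + 11)/r = -3*2*11/12/r = -3*2*11*(1/12)/r = -11/(2*r))
(A(-1)*W)**2 = (-11/2/(-1)*(-60))**2 = (-11/2*(-1)*(-60))**2 = ((11/2)*(-60))**2 = (-330)**2 = 108900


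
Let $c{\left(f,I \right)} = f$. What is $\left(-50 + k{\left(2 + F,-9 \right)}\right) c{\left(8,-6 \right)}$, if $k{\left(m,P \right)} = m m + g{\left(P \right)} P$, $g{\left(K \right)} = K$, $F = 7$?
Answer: $896$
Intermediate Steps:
$k{\left(m,P \right)} = P^{2} + m^{2}$ ($k{\left(m,P \right)} = m m + P P = m^{2} + P^{2} = P^{2} + m^{2}$)
$\left(-50 + k{\left(2 + F,-9 \right)}\right) c{\left(8,-6 \right)} = \left(-50 + \left(\left(-9\right)^{2} + \left(2 + 7\right)^{2}\right)\right) 8 = \left(-50 + \left(81 + 9^{2}\right)\right) 8 = \left(-50 + \left(81 + 81\right)\right) 8 = \left(-50 + 162\right) 8 = 112 \cdot 8 = 896$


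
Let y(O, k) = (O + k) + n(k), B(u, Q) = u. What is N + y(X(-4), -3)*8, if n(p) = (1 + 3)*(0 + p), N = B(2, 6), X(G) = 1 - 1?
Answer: -118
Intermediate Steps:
X(G) = 0
N = 2
n(p) = 4*p
y(O, k) = O + 5*k (y(O, k) = (O + k) + 4*k = O + 5*k)
N + y(X(-4), -3)*8 = 2 + (0 + 5*(-3))*8 = 2 + (0 - 15)*8 = 2 - 15*8 = 2 - 120 = -118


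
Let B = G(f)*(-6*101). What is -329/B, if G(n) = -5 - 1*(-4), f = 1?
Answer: -329/606 ≈ -0.54290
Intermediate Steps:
G(n) = -1 (G(n) = -5 + 4 = -1)
B = 606 (B = -(-6)*101 = -1*(-606) = 606)
-329/B = -329/606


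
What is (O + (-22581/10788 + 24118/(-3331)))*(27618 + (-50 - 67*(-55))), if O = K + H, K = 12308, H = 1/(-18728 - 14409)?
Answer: 152565815550319210795/396924131812 ≈ 3.8437e+8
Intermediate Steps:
H = -1/33137 (H = 1/(-33137) = -1/33137 ≈ -3.0178e-5)
O = 407850195/33137 (O = 12308 - 1/33137 = 407850195/33137 ≈ 12308.)
(O + (-22581/10788 + 24118/(-3331)))*(27618 + (-50 - 67*(-55))) = (407850195/33137 + (-22581/10788 + 24118/(-3331)))*(27618 + (-50 - 67*(-55))) = (407850195/33137 + (-22581*1/10788 + 24118*(-1/3331)))*(27618 + (-50 + 3685)) = (407850195/33137 + (-7527/3596 - 24118/3331))*(27618 + 3635) = (407850195/33137 - 111800765/11978276)*31253 = (4881637460414015/396924131812)*31253 = 152565815550319210795/396924131812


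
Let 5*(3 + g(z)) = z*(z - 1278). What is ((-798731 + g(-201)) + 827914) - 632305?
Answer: -2718346/5 ≈ -5.4367e+5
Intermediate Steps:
g(z) = -3 + z*(-1278 + z)/5 (g(z) = -3 + (z*(z - 1278))/5 = -3 + (z*(-1278 + z))/5 = -3 + z*(-1278 + z)/5)
((-798731 + g(-201)) + 827914) - 632305 = ((-798731 + (-3 - 1278/5*(-201) + (1/5)*(-201)**2)) + 827914) - 632305 = ((-798731 + (-3 + 256878/5 + (1/5)*40401)) + 827914) - 632305 = ((-798731 + (-3 + 256878/5 + 40401/5)) + 827914) - 632305 = ((-798731 + 297264/5) + 827914) - 632305 = (-3696391/5 + 827914) - 632305 = 443179/5 - 632305 = -2718346/5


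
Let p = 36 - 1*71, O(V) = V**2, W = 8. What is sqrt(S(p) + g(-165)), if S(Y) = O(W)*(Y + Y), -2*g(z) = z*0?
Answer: 8*I*sqrt(70) ≈ 66.933*I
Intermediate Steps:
g(z) = 0 (g(z) = -z*0/2 = -1/2*0 = 0)
p = -35 (p = 36 - 71 = -35)
S(Y) = 128*Y (S(Y) = 8**2*(Y + Y) = 64*(2*Y) = 128*Y)
sqrt(S(p) + g(-165)) = sqrt(128*(-35) + 0) = sqrt(-4480 + 0) = sqrt(-4480) = 8*I*sqrt(70)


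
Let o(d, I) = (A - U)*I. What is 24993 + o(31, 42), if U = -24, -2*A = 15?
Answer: 25686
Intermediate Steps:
A = -15/2 (A = -½*15 = -15/2 ≈ -7.5000)
o(d, I) = 33*I/2 (o(d, I) = (-15/2 - 1*(-24))*I = (-15/2 + 24)*I = 33*I/2)
24993 + o(31, 42) = 24993 + (33/2)*42 = 24993 + 693 = 25686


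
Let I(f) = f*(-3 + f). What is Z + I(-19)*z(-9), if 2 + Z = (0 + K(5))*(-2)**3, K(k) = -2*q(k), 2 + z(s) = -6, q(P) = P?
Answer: -3266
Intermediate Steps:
z(s) = -8 (z(s) = -2 - 6 = -8)
K(k) = -2*k
Z = 78 (Z = -2 + (0 - 2*5)*(-2)**3 = -2 + (0 - 10)*(-8) = -2 - 10*(-8) = -2 + 80 = 78)
Z + I(-19)*z(-9) = 78 - 19*(-3 - 19)*(-8) = 78 - 19*(-22)*(-8) = 78 + 418*(-8) = 78 - 3344 = -3266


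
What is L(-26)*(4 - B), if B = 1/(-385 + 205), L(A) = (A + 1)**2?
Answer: 90125/36 ≈ 2503.5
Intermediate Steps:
L(A) = (1 + A)**2
B = -1/180 (B = 1/(-180) = -1/180 ≈ -0.0055556)
L(-26)*(4 - B) = (1 - 26)**2*(4 - 1*(-1/180)) = (-25)**2*(4 + 1/180) = 625*(721/180) = 90125/36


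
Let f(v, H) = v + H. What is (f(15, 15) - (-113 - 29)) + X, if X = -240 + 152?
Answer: 84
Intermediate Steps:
f(v, H) = H + v
X = -88
(f(15, 15) - (-113 - 29)) + X = ((15 + 15) - (-113 - 29)) - 88 = (30 - 1*(-142)) - 88 = (30 + 142) - 88 = 172 - 88 = 84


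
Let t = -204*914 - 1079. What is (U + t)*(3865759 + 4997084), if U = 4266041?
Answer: 36147158352558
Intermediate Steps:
t = -187535 (t = -186456 - 1079 = -187535)
(U + t)*(3865759 + 4997084) = (4266041 - 187535)*(3865759 + 4997084) = 4078506*8862843 = 36147158352558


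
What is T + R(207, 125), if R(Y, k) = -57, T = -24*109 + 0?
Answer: -2673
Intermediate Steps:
T = -2616 (T = -2616 + 0 = -2616)
T + R(207, 125) = -2616 - 57 = -2673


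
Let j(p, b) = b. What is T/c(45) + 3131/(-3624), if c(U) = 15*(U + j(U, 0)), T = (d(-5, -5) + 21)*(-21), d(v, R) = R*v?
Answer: -623801/271800 ≈ -2.2951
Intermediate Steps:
T = -966 (T = (-5*(-5) + 21)*(-21) = (25 + 21)*(-21) = 46*(-21) = -966)
c(U) = 15*U (c(U) = 15*(U + 0) = 15*U)
T/c(45) + 3131/(-3624) = -966/(15*45) + 3131/(-3624) = -966/675 + 3131*(-1/3624) = -966*1/675 - 3131/3624 = -322/225 - 3131/3624 = -623801/271800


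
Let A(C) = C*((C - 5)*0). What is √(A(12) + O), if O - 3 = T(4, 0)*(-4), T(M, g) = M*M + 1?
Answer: I*√65 ≈ 8.0623*I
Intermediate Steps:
T(M, g) = 1 + M² (T(M, g) = M² + 1 = 1 + M²)
O = -65 (O = 3 + (1 + 4²)*(-4) = 3 + (1 + 16)*(-4) = 3 + 17*(-4) = 3 - 68 = -65)
A(C) = 0 (A(C) = C*((-5 + C)*0) = C*0 = 0)
√(A(12) + O) = √(0 - 65) = √(-65) = I*√65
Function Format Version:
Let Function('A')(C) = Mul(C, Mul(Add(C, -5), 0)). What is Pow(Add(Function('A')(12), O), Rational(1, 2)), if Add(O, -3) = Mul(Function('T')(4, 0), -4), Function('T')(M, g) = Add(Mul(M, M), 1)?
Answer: Mul(I, Pow(65, Rational(1, 2))) ≈ Mul(8.0623, I)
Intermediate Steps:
Function('T')(M, g) = Add(1, Pow(M, 2)) (Function('T')(M, g) = Add(Pow(M, 2), 1) = Add(1, Pow(M, 2)))
O = -65 (O = Add(3, Mul(Add(1, Pow(4, 2)), -4)) = Add(3, Mul(Add(1, 16), -4)) = Add(3, Mul(17, -4)) = Add(3, -68) = -65)
Function('A')(C) = 0 (Function('A')(C) = Mul(C, Mul(Add(-5, C), 0)) = Mul(C, 0) = 0)
Pow(Add(Function('A')(12), O), Rational(1, 2)) = Pow(Add(0, -65), Rational(1, 2)) = Pow(-65, Rational(1, 2)) = Mul(I, Pow(65, Rational(1, 2)))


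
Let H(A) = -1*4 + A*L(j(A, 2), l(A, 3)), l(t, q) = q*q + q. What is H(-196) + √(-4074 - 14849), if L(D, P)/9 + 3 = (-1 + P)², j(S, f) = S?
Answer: -208156 + I*√18923 ≈ -2.0816e+5 + 137.56*I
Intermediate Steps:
l(t, q) = q + q² (l(t, q) = q² + q = q + q²)
L(D, P) = -27 + 9*(-1 + P)²
H(A) = -4 + 1062*A (H(A) = -1*4 + A*(-27 + 9*(-1 + 3*(1 + 3))²) = -4 + A*(-27 + 9*(-1 + 3*4)²) = -4 + A*(-27 + 9*(-1 + 12)²) = -4 + A*(-27 + 9*11²) = -4 + A*(-27 + 9*121) = -4 + A*(-27 + 1089) = -4 + A*1062 = -4 + 1062*A)
H(-196) + √(-4074 - 14849) = (-4 + 1062*(-196)) + √(-4074 - 14849) = (-4 - 208152) + √(-18923) = -208156 + I*√18923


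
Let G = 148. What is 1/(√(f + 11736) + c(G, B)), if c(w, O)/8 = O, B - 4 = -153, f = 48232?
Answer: -149/170112 - √937/170112 ≈ -0.0010558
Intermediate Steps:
B = -149 (B = 4 - 153 = -149)
c(w, O) = 8*O
1/(√(f + 11736) + c(G, B)) = 1/(√(48232 + 11736) + 8*(-149)) = 1/(√59968 - 1192) = 1/(8*√937 - 1192) = 1/(-1192 + 8*√937)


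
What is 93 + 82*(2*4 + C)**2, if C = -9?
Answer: 175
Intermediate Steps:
93 + 82*(2*4 + C)**2 = 93 + 82*(2*4 - 9)**2 = 93 + 82*(8 - 9)**2 = 93 + 82*(-1)**2 = 93 + 82*1 = 93 + 82 = 175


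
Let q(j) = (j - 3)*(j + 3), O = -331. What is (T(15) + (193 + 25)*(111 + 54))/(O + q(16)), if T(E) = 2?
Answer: -8993/21 ≈ -428.24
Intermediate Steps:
q(j) = (-3 + j)*(3 + j)
(T(15) + (193 + 25)*(111 + 54))/(O + q(16)) = (2 + (193 + 25)*(111 + 54))/(-331 + (-9 + 16²)) = (2 + 218*165)/(-331 + (-9 + 256)) = (2 + 35970)/(-331 + 247) = 35972/(-84) = 35972*(-1/84) = -8993/21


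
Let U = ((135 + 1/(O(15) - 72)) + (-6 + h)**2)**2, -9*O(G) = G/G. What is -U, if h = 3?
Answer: -8732341809/421201 ≈ -20732.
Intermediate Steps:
O(G) = -1/9 (O(G) = -G/(9*G) = -1/9*1 = -1/9)
U = 8732341809/421201 (U = ((135 + 1/(-1/9 - 72)) + (-6 + 3)**2)**2 = ((135 + 1/(-649/9)) + (-3)**2)**2 = ((135 - 9/649) + 9)**2 = (87606/649 + 9)**2 = (93447/649)**2 = 8732341809/421201 ≈ 20732.)
-U = -1*8732341809/421201 = -8732341809/421201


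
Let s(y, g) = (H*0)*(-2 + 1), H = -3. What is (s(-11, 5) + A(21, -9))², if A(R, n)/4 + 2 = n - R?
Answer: 16384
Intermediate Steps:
s(y, g) = 0 (s(y, g) = (-3*0)*(-2 + 1) = 0*(-1) = 0)
A(R, n) = -8 - 4*R + 4*n (A(R, n) = -8 + 4*(n - R) = -8 + (-4*R + 4*n) = -8 - 4*R + 4*n)
(s(-11, 5) + A(21, -9))² = (0 + (-8 - 4*21 + 4*(-9)))² = (0 + (-8 - 84 - 36))² = (0 - 128)² = (-128)² = 16384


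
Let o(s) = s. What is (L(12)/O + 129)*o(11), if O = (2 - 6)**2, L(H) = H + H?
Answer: 2871/2 ≈ 1435.5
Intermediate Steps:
L(H) = 2*H
O = 16 (O = (-4)**2 = 16)
(L(12)/O + 129)*o(11) = ((2*12)/16 + 129)*11 = (24*(1/16) + 129)*11 = (3/2 + 129)*11 = (261/2)*11 = 2871/2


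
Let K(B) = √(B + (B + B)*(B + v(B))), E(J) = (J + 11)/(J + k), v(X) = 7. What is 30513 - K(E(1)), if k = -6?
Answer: 30513 - 6*I*√17/5 ≈ 30513.0 - 4.9477*I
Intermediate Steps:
E(J) = (11 + J)/(-6 + J) (E(J) = (J + 11)/(J - 6) = (11 + J)/(-6 + J))
K(B) = √(B + 2*B*(7 + B)) (K(B) = √(B + (B + B)*(B + 7)) = √(B + (2*B)*(7 + B)) = √(B + 2*B*(7 + B)))
30513 - K(E(1)) = 30513 - √(((11 + 1)/(-6 + 1))*(15 + 2*((11 + 1)/(-6 + 1)))) = 30513 - √((12/(-5))*(15 + 2*(12/(-5)))) = 30513 - √((-⅕*12)*(15 + 2*(-⅕*12))) = 30513 - √(-12*(15 + 2*(-12/5))/5) = 30513 - √(-12*(15 - 24/5)/5) = 30513 - √(-12/5*51/5) = 30513 - √(-612/25) = 30513 - 6*I*√17/5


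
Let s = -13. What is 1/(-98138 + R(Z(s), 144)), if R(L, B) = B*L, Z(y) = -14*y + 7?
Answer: -1/70922 ≈ -1.4100e-5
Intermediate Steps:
Z(y) = 7 - 14*y
1/(-98138 + R(Z(s), 144)) = 1/(-98138 + 144*(7 - 14*(-13))) = 1/(-98138 + 144*(7 + 182)) = 1/(-98138 + 144*189) = 1/(-98138 + 27216) = 1/(-70922) = -1/70922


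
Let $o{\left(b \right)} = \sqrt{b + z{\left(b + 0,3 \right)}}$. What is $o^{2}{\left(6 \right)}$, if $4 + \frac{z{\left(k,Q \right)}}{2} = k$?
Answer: $10$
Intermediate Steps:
$z{\left(k,Q \right)} = -8 + 2 k$
$o{\left(b \right)} = \sqrt{-8 + 3 b}$ ($o{\left(b \right)} = \sqrt{b + \left(-8 + 2 \left(b + 0\right)\right)} = \sqrt{b + \left(-8 + 2 b\right)} = \sqrt{-8 + 3 b}$)
$o^{2}{\left(6 \right)} = \left(\sqrt{-8 + 3 \cdot 6}\right)^{2} = \left(\sqrt{-8 + 18}\right)^{2} = \left(\sqrt{10}\right)^{2} = 10$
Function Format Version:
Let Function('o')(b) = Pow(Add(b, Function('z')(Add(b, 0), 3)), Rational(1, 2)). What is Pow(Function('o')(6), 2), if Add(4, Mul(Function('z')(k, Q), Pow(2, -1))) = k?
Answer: 10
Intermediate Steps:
Function('z')(k, Q) = Add(-8, Mul(2, k))
Function('o')(b) = Pow(Add(-8, Mul(3, b)), Rational(1, 2)) (Function('o')(b) = Pow(Add(b, Add(-8, Mul(2, Add(b, 0)))), Rational(1, 2)) = Pow(Add(b, Add(-8, Mul(2, b))), Rational(1, 2)) = Pow(Add(-8, Mul(3, b)), Rational(1, 2)))
Pow(Function('o')(6), 2) = Pow(Pow(Add(-8, Mul(3, 6)), Rational(1, 2)), 2) = Pow(Pow(Add(-8, 18), Rational(1, 2)), 2) = Pow(Pow(10, Rational(1, 2)), 2) = 10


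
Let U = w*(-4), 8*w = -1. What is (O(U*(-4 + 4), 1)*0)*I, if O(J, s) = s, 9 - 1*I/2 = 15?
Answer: 0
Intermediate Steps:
w = -1/8 (w = (1/8)*(-1) = -1/8 ≈ -0.12500)
U = 1/2 (U = -1/8*(-4) = 1/2 ≈ 0.50000)
I = -12 (I = 18 - 2*15 = 18 - 30 = -12)
(O(U*(-4 + 4), 1)*0)*I = (1*0)*(-12) = 0*(-12) = 0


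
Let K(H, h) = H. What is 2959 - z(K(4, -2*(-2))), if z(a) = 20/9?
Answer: 26611/9 ≈ 2956.8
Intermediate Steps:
z(a) = 20/9 (z(a) = 20*(1/9) = 20/9)
2959 - z(K(4, -2*(-2))) = 2959 - 1*20/9 = 2959 - 20/9 = 26611/9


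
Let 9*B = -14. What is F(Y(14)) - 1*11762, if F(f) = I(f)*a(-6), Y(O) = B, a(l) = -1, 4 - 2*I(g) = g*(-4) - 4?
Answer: -105866/9 ≈ -11763.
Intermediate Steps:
I(g) = 4 + 2*g (I(g) = 2 - (g*(-4) - 4)/2 = 2 - (-4*g - 4)/2 = 2 - (-4 - 4*g)/2 = 2 + (2 + 2*g) = 4 + 2*g)
B = -14/9 (B = (⅑)*(-14) = -14/9 ≈ -1.5556)
Y(O) = -14/9
F(f) = -4 - 2*f (F(f) = (4 + 2*f)*(-1) = -4 - 2*f)
F(Y(14)) - 1*11762 = (-4 - 2*(-14/9)) - 1*11762 = (-4 + 28/9) - 11762 = -8/9 - 11762 = -105866/9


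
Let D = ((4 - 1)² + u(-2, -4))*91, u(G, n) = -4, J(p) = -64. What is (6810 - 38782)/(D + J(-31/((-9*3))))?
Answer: -31972/391 ≈ -81.770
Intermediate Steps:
D = 455 (D = ((4 - 1)² - 4)*91 = (3² - 4)*91 = (9 - 4)*91 = 5*91 = 455)
(6810 - 38782)/(D + J(-31/((-9*3)))) = (6810 - 38782)/(455 - 64) = -31972/391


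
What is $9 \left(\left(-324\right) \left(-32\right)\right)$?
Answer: $93312$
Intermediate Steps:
$9 \left(\left(-324\right) \left(-32\right)\right) = 9 \cdot 10368 = 93312$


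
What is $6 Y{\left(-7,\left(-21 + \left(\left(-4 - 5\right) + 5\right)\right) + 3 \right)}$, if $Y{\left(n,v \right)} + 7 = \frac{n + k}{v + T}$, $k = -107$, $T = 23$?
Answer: $-726$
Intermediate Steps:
$Y{\left(n,v \right)} = -7 + \frac{-107 + n}{23 + v}$ ($Y{\left(n,v \right)} = -7 + \frac{n - 107}{v + 23} = -7 + \frac{-107 + n}{23 + v}$)
$6 Y{\left(-7,\left(-21 + \left(\left(-4 - 5\right) + 5\right)\right) + 3 \right)} = 6 \frac{-268 - 7 - 7 \left(\left(-21 + \left(\left(-4 - 5\right) + 5\right)\right) + 3\right)}{23 + \left(\left(-21 + \left(\left(-4 - 5\right) + 5\right)\right) + 3\right)} = 6 \frac{-268 - 7 - 7 \left(\left(-21 + \left(-9 + 5\right)\right) + 3\right)}{23 + \left(\left(-21 + \left(-9 + 5\right)\right) + 3\right)} = 6 \frac{-268 - 7 - 7 \left(\left(-21 - 4\right) + 3\right)}{23 + \left(\left(-21 - 4\right) + 3\right)} = 6 \frac{-268 - 7 - 7 \left(-25 + 3\right)}{23 + \left(-25 + 3\right)} = 6 \frac{-268 - 7 - -154}{23 - 22} = 6 \frac{-268 - 7 + 154}{1} = 6 \cdot 1 \left(-121\right) = 6 \left(-121\right) = -726$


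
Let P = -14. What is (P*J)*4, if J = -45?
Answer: 2520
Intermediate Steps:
(P*J)*4 = -14*(-45)*4 = 630*4 = 2520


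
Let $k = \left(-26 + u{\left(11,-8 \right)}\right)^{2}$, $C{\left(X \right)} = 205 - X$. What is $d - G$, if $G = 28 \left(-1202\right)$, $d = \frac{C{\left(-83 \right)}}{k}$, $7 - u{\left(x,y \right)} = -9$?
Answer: $\frac{841472}{25} \approx 33659.0$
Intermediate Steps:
$u{\left(x,y \right)} = 16$ ($u{\left(x,y \right)} = 7 - -9 = 7 + 9 = 16$)
$k = 100$ ($k = \left(-26 + 16\right)^{2} = \left(-10\right)^{2} = 100$)
$d = \frac{72}{25}$ ($d = \frac{205 - -83}{100} = \left(205 + 83\right) \frac{1}{100} = 288 \cdot \frac{1}{100} = \frac{72}{25} \approx 2.88$)
$G = -33656$
$d - G = \frac{72}{25} - -33656 = \frac{72}{25} + 33656 = \frac{841472}{25}$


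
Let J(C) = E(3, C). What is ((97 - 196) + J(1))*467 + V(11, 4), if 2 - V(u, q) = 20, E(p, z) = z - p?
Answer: -47185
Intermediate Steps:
V(u, q) = -18 (V(u, q) = 2 - 1*20 = 2 - 20 = -18)
J(C) = -3 + C (J(C) = C - 1*3 = C - 3 = -3 + C)
((97 - 196) + J(1))*467 + V(11, 4) = ((97 - 196) + (-3 + 1))*467 - 18 = (-99 - 2)*467 - 18 = -101*467 - 18 = -47167 - 18 = -47185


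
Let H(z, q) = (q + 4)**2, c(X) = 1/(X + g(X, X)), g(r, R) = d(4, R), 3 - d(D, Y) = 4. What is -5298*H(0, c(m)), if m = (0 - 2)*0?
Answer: -47682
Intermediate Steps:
d(D, Y) = -1 (d(D, Y) = 3 - 1*4 = 3 - 4 = -1)
g(r, R) = -1
m = 0 (m = -2*0 = 0)
c(X) = 1/(-1 + X) (c(X) = 1/(X - 1) = 1/(-1 + X))
H(z, q) = (4 + q)**2
-5298*H(0, c(m)) = -5298*(4 + 1/(-1 + 0))**2 = -5298*(4 + 1/(-1))**2 = -5298*(4 - 1)**2 = -5298*3**2 = -5298*9 = -1766*27 = -47682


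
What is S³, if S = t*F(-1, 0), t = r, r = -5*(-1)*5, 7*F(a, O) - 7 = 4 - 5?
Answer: 3375000/343 ≈ 9839.7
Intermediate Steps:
F(a, O) = 6/7 (F(a, O) = 1 + (4 - 5)/7 = 1 + (⅐)*(-1) = 1 - ⅐ = 6/7)
r = 25 (r = 5*5 = 25)
t = 25
S = 150/7 (S = 25*(6/7) = 150/7 ≈ 21.429)
S³ = (150/7)³ = 3375000/343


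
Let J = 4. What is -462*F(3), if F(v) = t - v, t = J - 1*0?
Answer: -462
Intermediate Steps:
t = 4 (t = 4 - 1*0 = 4 + 0 = 4)
F(v) = 4 - v
-462*F(3) = -462*(4 - 1*3) = -462*(4 - 3) = -462*1 = -462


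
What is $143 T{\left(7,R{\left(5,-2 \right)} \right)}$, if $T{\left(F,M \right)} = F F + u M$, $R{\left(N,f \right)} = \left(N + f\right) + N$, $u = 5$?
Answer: $12727$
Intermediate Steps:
$R{\left(N,f \right)} = f + 2 N$
$T{\left(F,M \right)} = F^{2} + 5 M$ ($T{\left(F,M \right)} = F F + 5 M = F^{2} + 5 M$)
$143 T{\left(7,R{\left(5,-2 \right)} \right)} = 143 \left(7^{2} + 5 \left(-2 + 2 \cdot 5\right)\right) = 143 \left(49 + 5 \left(-2 + 10\right)\right) = 143 \left(49 + 5 \cdot 8\right) = 143 \left(49 + 40\right) = 143 \cdot 89 = 12727$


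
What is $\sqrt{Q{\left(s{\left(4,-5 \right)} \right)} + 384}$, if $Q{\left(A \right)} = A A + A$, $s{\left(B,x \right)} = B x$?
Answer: $2 \sqrt{191} \approx 27.641$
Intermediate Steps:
$Q{\left(A \right)} = A + A^{2}$ ($Q{\left(A \right)} = A^{2} + A = A + A^{2}$)
$\sqrt{Q{\left(s{\left(4,-5 \right)} \right)} + 384} = \sqrt{4 \left(-5\right) \left(1 + 4 \left(-5\right)\right) + 384} = \sqrt{- 20 \left(1 - 20\right) + 384} = \sqrt{\left(-20\right) \left(-19\right) + 384} = \sqrt{380 + 384} = \sqrt{764} = 2 \sqrt{191}$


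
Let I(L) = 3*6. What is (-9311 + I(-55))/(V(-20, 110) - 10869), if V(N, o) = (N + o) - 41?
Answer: 9293/10820 ≈ 0.85887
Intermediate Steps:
V(N, o) = -41 + N + o
I(L) = 18
(-9311 + I(-55))/(V(-20, 110) - 10869) = (-9311 + 18)/((-41 - 20 + 110) - 10869) = -9293/(49 - 10869) = -9293/(-10820) = -9293*(-1/10820) = 9293/10820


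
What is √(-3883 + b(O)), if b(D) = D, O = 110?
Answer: 7*I*√77 ≈ 61.425*I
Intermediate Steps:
√(-3883 + b(O)) = √(-3883 + 110) = √(-3773) = 7*I*√77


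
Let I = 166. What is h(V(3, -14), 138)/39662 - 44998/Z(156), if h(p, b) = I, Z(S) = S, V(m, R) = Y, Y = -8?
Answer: -446171195/1546818 ≈ -288.44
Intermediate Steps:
V(m, R) = -8
h(p, b) = 166
h(V(3, -14), 138)/39662 - 44998/Z(156) = 166/39662 - 44998/156 = 166*(1/39662) - 44998*1/156 = 83/19831 - 22499/78 = -446171195/1546818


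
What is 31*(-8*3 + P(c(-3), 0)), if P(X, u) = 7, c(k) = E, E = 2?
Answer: -527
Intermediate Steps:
c(k) = 2
31*(-8*3 + P(c(-3), 0)) = 31*(-8*3 + 7) = 31*(-24 + 7) = 31*(-17) = -527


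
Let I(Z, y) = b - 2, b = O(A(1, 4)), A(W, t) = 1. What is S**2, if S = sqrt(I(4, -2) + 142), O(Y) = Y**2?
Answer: 141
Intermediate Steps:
b = 1 (b = 1**2 = 1)
I(Z, y) = -1 (I(Z, y) = 1 - 2 = -1)
S = sqrt(141) (S = sqrt(-1 + 142) = sqrt(141) ≈ 11.874)
S**2 = (sqrt(141))**2 = 141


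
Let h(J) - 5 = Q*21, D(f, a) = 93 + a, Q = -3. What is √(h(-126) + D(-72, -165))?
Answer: I*√130 ≈ 11.402*I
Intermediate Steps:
h(J) = -58 (h(J) = 5 - 3*21 = 5 - 63 = -58)
√(h(-126) + D(-72, -165)) = √(-58 + (93 - 165)) = √(-58 - 72) = √(-130) = I*√130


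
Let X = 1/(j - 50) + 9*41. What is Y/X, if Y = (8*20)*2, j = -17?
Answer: 10720/12361 ≈ 0.86724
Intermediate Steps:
Y = 320 (Y = 160*2 = 320)
X = 24722/67 (X = 1/(-17 - 50) + 9*41 = 1/(-67) + 369 = -1/67 + 369 = 24722/67 ≈ 368.98)
Y/X = 320/(24722/67) = 320*(67/24722) = 10720/12361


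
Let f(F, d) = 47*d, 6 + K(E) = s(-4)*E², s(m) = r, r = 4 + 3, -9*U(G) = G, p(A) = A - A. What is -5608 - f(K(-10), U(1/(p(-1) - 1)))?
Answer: -50519/9 ≈ -5613.2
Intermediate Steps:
p(A) = 0
U(G) = -G/9
r = 7
s(m) = 7
K(E) = -6 + 7*E²
-5608 - f(K(-10), U(1/(p(-1) - 1))) = -5608 - 47*(-1/(9*(0 - 1))) = -5608 - 47*(-⅑/(-1)) = -5608 - 47*(-⅑*(-1)) = -5608 - 47/9 = -50519/9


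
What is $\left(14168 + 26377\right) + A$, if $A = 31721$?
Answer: $72266$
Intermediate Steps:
$\left(14168 + 26377\right) + A = \left(14168 + 26377\right) + 31721 = 40545 + 31721 = 72266$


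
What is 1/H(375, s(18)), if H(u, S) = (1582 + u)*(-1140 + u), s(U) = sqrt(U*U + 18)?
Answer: -1/1497105 ≈ -6.6796e-7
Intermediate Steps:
s(U) = sqrt(18 + U**2) (s(U) = sqrt(U**2 + 18) = sqrt(18 + U**2))
H(u, S) = (-1140 + u)*(1582 + u)
1/H(375, s(18)) = 1/(-1803480 + 375**2 + 442*375) = 1/(-1803480 + 140625 + 165750) = 1/(-1497105) = -1/1497105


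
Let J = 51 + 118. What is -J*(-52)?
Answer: 8788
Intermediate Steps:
J = 169
-J*(-52) = -1*169*(-52) = -169*(-52) = 8788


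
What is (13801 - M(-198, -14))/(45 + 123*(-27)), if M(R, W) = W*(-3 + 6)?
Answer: -13843/3276 ≈ -4.2256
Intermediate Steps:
M(R, W) = 3*W (M(R, W) = W*3 = 3*W)
(13801 - M(-198, -14))/(45 + 123*(-27)) = (13801 - 3*(-14))/(45 + 123*(-27)) = (13801 - 1*(-42))/(45 - 3321) = (13801 + 42)/(-3276) = 13843*(-1/3276) = -13843/3276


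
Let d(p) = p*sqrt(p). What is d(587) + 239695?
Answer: 239695 + 587*sqrt(587) ≈ 2.5392e+5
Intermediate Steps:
d(p) = p**(3/2)
d(587) + 239695 = 587**(3/2) + 239695 = 587*sqrt(587) + 239695 = 239695 + 587*sqrt(587)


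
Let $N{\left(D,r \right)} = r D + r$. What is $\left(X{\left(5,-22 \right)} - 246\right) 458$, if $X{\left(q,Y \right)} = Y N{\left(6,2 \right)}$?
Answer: $-253732$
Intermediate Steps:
$N{\left(D,r \right)} = r + D r$ ($N{\left(D,r \right)} = D r + r = r + D r$)
$X{\left(q,Y \right)} = 14 Y$ ($X{\left(q,Y \right)} = Y 2 \left(1 + 6\right) = Y 2 \cdot 7 = Y 14 = 14 Y$)
$\left(X{\left(5,-22 \right)} - 246\right) 458 = \left(14 \left(-22\right) - 246\right) 458 = \left(-308 - 246\right) 458 = \left(-554\right) 458 = -253732$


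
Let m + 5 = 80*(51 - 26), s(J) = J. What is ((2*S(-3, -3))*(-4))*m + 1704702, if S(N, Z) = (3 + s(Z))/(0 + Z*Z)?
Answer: 1704702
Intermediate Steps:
S(N, Z) = (3 + Z)/Z² (S(N, Z) = (3 + Z)/(0 + Z*Z) = (3 + Z)/(0 + Z²) = (3 + Z)/(Z²) = (3 + Z)/Z²)
m = 1995 (m = -5 + 80*(51 - 26) = -5 + 80*25 = -5 + 2000 = 1995)
((2*S(-3, -3))*(-4))*m + 1704702 = ((2*((3 - 3)/(-3)²))*(-4))*1995 + 1704702 = ((2*((⅑)*0))*(-4))*1995 + 1704702 = ((2*0)*(-4))*1995 + 1704702 = (0*(-4))*1995 + 1704702 = 0*1995 + 1704702 = 0 + 1704702 = 1704702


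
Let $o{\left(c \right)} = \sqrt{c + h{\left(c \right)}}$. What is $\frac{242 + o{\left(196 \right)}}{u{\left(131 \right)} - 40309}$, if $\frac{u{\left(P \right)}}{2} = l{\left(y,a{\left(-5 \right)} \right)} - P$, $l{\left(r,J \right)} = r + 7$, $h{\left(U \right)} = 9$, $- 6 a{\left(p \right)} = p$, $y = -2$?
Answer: $- \frac{242}{40561} - \frac{\sqrt{205}}{40561} \approx -0.0063193$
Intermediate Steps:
$a{\left(p \right)} = - \frac{p}{6}$
$l{\left(r,J \right)} = 7 + r$
$o{\left(c \right)} = \sqrt{9 + c}$ ($o{\left(c \right)} = \sqrt{c + 9} = \sqrt{9 + c}$)
$u{\left(P \right)} = 10 - 2 P$ ($u{\left(P \right)} = 2 \left(\left(7 - 2\right) - P\right) = 2 \left(5 - P\right) = 10 - 2 P$)
$\frac{242 + o{\left(196 \right)}}{u{\left(131 \right)} - 40309} = \frac{242 + \sqrt{9 + 196}}{\left(10 - 262\right) - 40309} = \frac{242 + \sqrt{205}}{\left(10 - 262\right) - 40309} = \frac{242 + \sqrt{205}}{-252 - 40309} = \frac{242 + \sqrt{205}}{-40561} = \left(242 + \sqrt{205}\right) \left(- \frac{1}{40561}\right) = - \frac{242}{40561} - \frac{\sqrt{205}}{40561}$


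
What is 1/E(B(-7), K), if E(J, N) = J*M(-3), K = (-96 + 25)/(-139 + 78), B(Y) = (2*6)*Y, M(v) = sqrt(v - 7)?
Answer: I*sqrt(10)/840 ≈ 0.0037646*I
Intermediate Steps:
M(v) = sqrt(-7 + v)
B(Y) = 12*Y
K = 71/61 (K = -71/(-61) = -71*(-1/61) = 71/61 ≈ 1.1639)
E(J, N) = I*J*sqrt(10) (E(J, N) = J*sqrt(-7 - 3) = J*sqrt(-10) = J*(I*sqrt(10)) = I*J*sqrt(10))
1/E(B(-7), K) = 1/(I*(12*(-7))*sqrt(10)) = 1/(I*(-84)*sqrt(10)) = 1/(-84*I*sqrt(10)) = I*sqrt(10)/840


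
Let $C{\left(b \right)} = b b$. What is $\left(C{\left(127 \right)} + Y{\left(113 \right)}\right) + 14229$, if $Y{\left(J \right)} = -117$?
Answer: $30241$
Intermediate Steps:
$C{\left(b \right)} = b^{2}$
$\left(C{\left(127 \right)} + Y{\left(113 \right)}\right) + 14229 = \left(127^{2} - 117\right) + 14229 = \left(16129 - 117\right) + 14229 = 16012 + 14229 = 30241$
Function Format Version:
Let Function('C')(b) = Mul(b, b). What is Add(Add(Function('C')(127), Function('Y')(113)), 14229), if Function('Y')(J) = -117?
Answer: 30241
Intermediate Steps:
Function('C')(b) = Pow(b, 2)
Add(Add(Function('C')(127), Function('Y')(113)), 14229) = Add(Add(Pow(127, 2), -117), 14229) = Add(Add(16129, -117), 14229) = Add(16012, 14229) = 30241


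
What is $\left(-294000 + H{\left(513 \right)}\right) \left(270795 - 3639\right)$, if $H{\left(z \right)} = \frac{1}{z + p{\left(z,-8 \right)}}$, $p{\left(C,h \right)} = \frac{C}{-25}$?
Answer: $- \frac{26862001302475}{342} \approx -7.8544 \cdot 10^{10}$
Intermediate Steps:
$p{\left(C,h \right)} = - \frac{C}{25}$ ($p{\left(C,h \right)} = C \left(- \frac{1}{25}\right) = - \frac{C}{25}$)
$H{\left(z \right)} = \frac{25}{24 z}$ ($H{\left(z \right)} = \frac{1}{z - \frac{z}{25}} = \frac{1}{\frac{24}{25} z} = \frac{25}{24 z}$)
$\left(-294000 + H{\left(513 \right)}\right) \left(270795 - 3639\right) = \left(-294000 + \frac{25}{24 \cdot 513}\right) \left(270795 - 3639\right) = \left(-294000 + \frac{25}{24} \cdot \frac{1}{513}\right) 267156 = \left(-294000 + \frac{25}{12312}\right) 267156 = \left(- \frac{3619727975}{12312}\right) 267156 = - \frac{26862001302475}{342}$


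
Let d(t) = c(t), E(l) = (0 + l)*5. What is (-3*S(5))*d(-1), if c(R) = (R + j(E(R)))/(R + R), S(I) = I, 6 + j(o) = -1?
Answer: -60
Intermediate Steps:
E(l) = 5*l (E(l) = l*5 = 5*l)
j(o) = -7 (j(o) = -6 - 1 = -7)
c(R) = (-7 + R)/(2*R) (c(R) = (R - 7)/(R + R) = (-7 + R)/((2*R)) = (-7 + R)*(1/(2*R)) = (-7 + R)/(2*R))
d(t) = (-7 + t)/(2*t)
(-3*S(5))*d(-1) = (-3*5)*((½)*(-7 - 1)/(-1)) = -15*(-1)*(-8)/2 = -15*4 = -60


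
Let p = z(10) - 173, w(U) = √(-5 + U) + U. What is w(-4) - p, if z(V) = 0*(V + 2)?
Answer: 169 + 3*I ≈ 169.0 + 3.0*I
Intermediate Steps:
z(V) = 0 (z(V) = 0*(2 + V) = 0)
w(U) = U + √(-5 + U)
p = -173 (p = 0 - 173 = -173)
w(-4) - p = (-4 + √(-5 - 4)) - 1*(-173) = (-4 + √(-9)) + 173 = (-4 + 3*I) + 173 = 169 + 3*I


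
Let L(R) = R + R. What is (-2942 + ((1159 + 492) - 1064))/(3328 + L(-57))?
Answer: -2355/3214 ≈ -0.73273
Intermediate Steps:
L(R) = 2*R
(-2942 + ((1159 + 492) - 1064))/(3328 + L(-57)) = (-2942 + ((1159 + 492) - 1064))/(3328 + 2*(-57)) = (-2942 + (1651 - 1064))/(3328 - 114) = (-2942 + 587)/3214 = -2355*1/3214 = -2355/3214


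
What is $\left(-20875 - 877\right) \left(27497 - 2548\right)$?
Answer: $-542690648$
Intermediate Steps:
$\left(-20875 - 877\right) \left(27497 - 2548\right) = \left(-21752\right) 24949 = -542690648$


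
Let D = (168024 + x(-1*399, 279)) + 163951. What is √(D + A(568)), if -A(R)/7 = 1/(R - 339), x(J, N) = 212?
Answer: 4*√1088763554/229 ≈ 576.36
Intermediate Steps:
A(R) = -7/(-339 + R) (A(R) = -7/(R - 339) = -7/(-339 + R))
D = 332187 (D = (168024 + 212) + 163951 = 168236 + 163951 = 332187)
√(D + A(568)) = √(332187 - 7/(-339 + 568)) = √(332187 - 7/229) = √(76070816/229) = 4*√1088763554/229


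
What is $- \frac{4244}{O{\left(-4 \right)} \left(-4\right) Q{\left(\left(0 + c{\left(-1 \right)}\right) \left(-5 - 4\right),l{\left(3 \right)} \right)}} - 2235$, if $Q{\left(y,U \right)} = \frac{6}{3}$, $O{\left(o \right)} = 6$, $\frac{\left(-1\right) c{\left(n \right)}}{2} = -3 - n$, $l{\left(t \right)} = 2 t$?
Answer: $- \frac{25759}{12} \approx -2146.6$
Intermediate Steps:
$c{\left(n \right)} = 6 + 2 n$ ($c{\left(n \right)} = - 2 \left(-3 - n\right) = 6 + 2 n$)
$Q{\left(y,U \right)} = 2$ ($Q{\left(y,U \right)} = 6 \cdot \frac{1}{3} = 2$)
$- \frac{4244}{O{\left(-4 \right)} \left(-4\right) Q{\left(\left(0 + c{\left(-1 \right)}\right) \left(-5 - 4\right),l{\left(3 \right)} \right)}} - 2235 = - \frac{4244}{6 \left(-4\right) 2} - 2235 = - \frac{4244}{\left(-24\right) 2} - 2235 = - \frac{4244}{-48} - 2235 = \left(-4244\right) \left(- \frac{1}{48}\right) - 2235 = \frac{1061}{12} - 2235 = - \frac{25759}{12}$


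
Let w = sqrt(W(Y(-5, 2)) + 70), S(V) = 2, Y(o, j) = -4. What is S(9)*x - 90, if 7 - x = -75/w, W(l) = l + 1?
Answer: -76 + 150*sqrt(67)/67 ≈ -57.675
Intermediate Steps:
W(l) = 1 + l
w = sqrt(67) (w = sqrt((1 - 4) + 70) = sqrt(-3 + 70) = sqrt(67) ≈ 8.1853)
x = 7 + 75*sqrt(67)/67 (x = 7 - (-75)/(sqrt(67)) = 7 - (-75)*sqrt(67)/67 = 7 + 75*sqrt(67)/67 ≈ 16.163)
S(9)*x - 90 = 2*(7 + 75*sqrt(67)/67) - 90 = (14 + 150*sqrt(67)/67) - 90 = -76 + 150*sqrt(67)/67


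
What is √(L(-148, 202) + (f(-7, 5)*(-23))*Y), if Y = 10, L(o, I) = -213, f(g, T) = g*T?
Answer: √7837 ≈ 88.527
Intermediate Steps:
f(g, T) = T*g
√(L(-148, 202) + (f(-7, 5)*(-23))*Y) = √(-213 + ((5*(-7))*(-23))*10) = √(-213 - 35*(-23)*10) = √(-213 + 805*10) = √(-213 + 8050) = √7837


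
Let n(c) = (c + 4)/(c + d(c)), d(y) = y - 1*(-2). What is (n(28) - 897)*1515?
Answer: -39385455/29 ≈ -1.3581e+6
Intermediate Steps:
d(y) = 2 + y (d(y) = y + 2 = 2 + y)
n(c) = (4 + c)/(2 + 2*c) (n(c) = (c + 4)/(c + (2 + c)) = (4 + c)/(2 + 2*c))
(n(28) - 897)*1515 = ((4 + 28)/(2*(1 + 28)) - 897)*1515 = ((½)*32/29 - 897)*1515 = ((½)*(1/29)*32 - 897)*1515 = (16/29 - 897)*1515 = -25997/29*1515 = -39385455/29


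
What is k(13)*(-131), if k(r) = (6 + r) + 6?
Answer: -3275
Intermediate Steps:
k(r) = 12 + r
k(13)*(-131) = (12 + 13)*(-131) = 25*(-131) = -3275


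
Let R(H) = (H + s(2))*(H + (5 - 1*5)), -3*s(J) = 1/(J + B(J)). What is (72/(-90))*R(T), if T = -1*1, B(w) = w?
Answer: -13/15 ≈ -0.86667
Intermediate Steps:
s(J) = -1/(6*J) (s(J) = -1/(3*(J + J)) = -1/(2*J)/3 = -1/(6*J))
T = -1
R(H) = H*(-1/12 + H) (R(H) = (H - ⅙/2)*(H + (5 - 1*5)) = (H - ⅙*½)*(H + (5 - 5)) = (H - 1/12)*(H + 0) = (-1/12 + H)*H = H*(-1/12 + H))
(72/(-90))*R(T) = (72/(-90))*(-(-1/12 - 1)) = (72*(-1/90))*(-1*(-13/12)) = -⅘*13/12 = -13/15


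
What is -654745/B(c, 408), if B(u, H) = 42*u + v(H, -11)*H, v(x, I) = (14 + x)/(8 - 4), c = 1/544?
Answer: -178090640/11707989 ≈ -15.211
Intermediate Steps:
c = 1/544 ≈ 0.0018382
v(x, I) = 7/2 + x/4 (v(x, I) = (14 + x)/4 = (14 + x)*(1/4) = 7/2 + x/4)
B(u, H) = 42*u + H*(7/2 + H/4) (B(u, H) = 42*u + (7/2 + H/4)*H = 42*u + H*(7/2 + H/4))
-654745/B(c, 408) = -654745/(42*(1/544) + (1/4)*408*(14 + 408)) = -654745/(21/272 + (1/4)*408*422) = -654745/(21/272 + 43044) = -654745/11707989/272 = -654745*272/11707989 = -178090640/11707989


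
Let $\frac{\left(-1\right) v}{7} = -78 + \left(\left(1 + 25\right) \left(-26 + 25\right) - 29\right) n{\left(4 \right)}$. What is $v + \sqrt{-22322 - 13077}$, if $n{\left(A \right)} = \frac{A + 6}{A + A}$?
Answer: $\frac{4109}{4} + i \sqrt{35399} \approx 1027.3 + 188.15 i$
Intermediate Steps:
$n{\left(A \right)} = \frac{6 + A}{2 A}$
$v = \frac{4109}{4}$ ($v = - 7 \left(-78 + \left(\left(1 + 25\right) \left(-26 + 25\right) - 29\right) \frac{6 + 4}{2 \cdot 4}\right) = - 7 \left(-78 + \left(26 \left(-1\right) - 29\right) \frac{1}{2} \cdot \frac{1}{4} \cdot 10\right) = - 7 \left(-78 + \left(-26 - 29\right) \frac{5}{4}\right) = - 7 \left(-78 - \frac{275}{4}\right) = \left(-7\right) \left(- \frac{587}{4}\right) = \frac{4109}{4} \approx 1027.3$)
$v + \sqrt{-22322 - 13077} = \frac{4109}{4} + \sqrt{-22322 - 13077} = \frac{4109}{4} + \sqrt{-35399} = \frac{4109}{4} + i \sqrt{35399}$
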